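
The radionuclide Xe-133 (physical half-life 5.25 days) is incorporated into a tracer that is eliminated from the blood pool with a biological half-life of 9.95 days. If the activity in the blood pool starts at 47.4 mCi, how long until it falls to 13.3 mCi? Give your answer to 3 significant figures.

6.30 days

1/t_eff = 1/t_phys + 1/t_biol = 1/5.25 + 1/9.95 = 0.29098 per day.
t_eff = 5.25 × 9.95 / (5.25 + 9.95) ≈ 3.4367 days.
n = log₂(47.4/13.3) ≈ 1.8335; t = 1.8335 × 3.4367 ≈ 6.301 days.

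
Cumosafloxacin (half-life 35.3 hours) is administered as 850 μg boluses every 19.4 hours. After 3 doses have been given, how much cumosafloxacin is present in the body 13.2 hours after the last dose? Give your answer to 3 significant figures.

1410 μg

The 3 doses were given 52, 32.6, 13.2 hours ago.
Total = 850·(1/2)^(52/35.3) + 850·(1/2)^(32.6/35.3) + 850·(1/2)^(13.2/35.3)
      = 306.18 + 448.14 + 655.92 ≈ 1410.2 μg.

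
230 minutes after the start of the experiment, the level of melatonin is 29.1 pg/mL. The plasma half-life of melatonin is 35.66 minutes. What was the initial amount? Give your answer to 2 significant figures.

Number of half-lives elapsed: n = 230/35.66 ≈ 6.4498.
A₀ = A × 2^n = 29.1 × 2^6.4498 = 29.1 × 87.415 ≈ 2543.8 pg/mL.

2500 pg/mL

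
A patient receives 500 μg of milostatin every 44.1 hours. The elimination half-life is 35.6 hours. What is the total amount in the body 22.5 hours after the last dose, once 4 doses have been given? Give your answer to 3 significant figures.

542 μg

The 4 doses were given 154.8, 110.7, 66.6, 22.5 hours ago.
Total = 500·(1/2)^(154.8/35.6) + 500·(1/2)^(110.7/35.6) + 500·(1/2)^(66.6/35.6) + 500·(1/2)^(22.5/35.6)
      = 24.547 + 57.93 + 136.71 + 322.64 ≈ 541.82 μg.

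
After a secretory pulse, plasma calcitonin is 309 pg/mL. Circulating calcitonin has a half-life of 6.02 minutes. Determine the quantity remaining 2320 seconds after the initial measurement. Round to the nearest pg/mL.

Convert the elapsed time: 2320 seconds = 38.6667 minutes.
Number of half-lives: n = 38.6667/6.02 ≈ 6.423.
Remaining = 309 × (1/2)^6.423 = 309 × 0.011654 ≈ 3.6011 pg/mL.

4 pg/mL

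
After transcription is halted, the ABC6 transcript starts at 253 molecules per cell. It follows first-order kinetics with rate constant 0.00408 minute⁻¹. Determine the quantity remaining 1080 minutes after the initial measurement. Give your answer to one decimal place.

t½ = ln 2 / k = 0.69315 / 0.00408 ≈ 169.89 minutes.
Number of half-lives: n = 1080/169.89 ≈ 6.3571.
Remaining = 253 × (1/2)^6.3571 = 253 × 0.012199 ≈ 3.0864 molecules per cell.

3.1 molecules per cell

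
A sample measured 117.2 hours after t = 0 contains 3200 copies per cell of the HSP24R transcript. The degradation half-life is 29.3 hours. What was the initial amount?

51200 copies per cell

Number of half-lives elapsed: n = 117.2/29.3 ≈ 4.
A₀ = A × 2^n = 3200 × 2^4 = 3200 × 16 ≈ 51200 copies per cell.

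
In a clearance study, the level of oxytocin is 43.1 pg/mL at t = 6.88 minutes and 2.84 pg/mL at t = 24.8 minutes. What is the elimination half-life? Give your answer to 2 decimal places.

4.57 minutes

Over Δt = 24.8 − 6.88 = 17.92 minutes, the level fell by a factor of 43.1/2.84 ≈ 15.176.
n = log₂(15.176) ≈ 3.9237 half-lives, so t½ = 17.92/3.9237 ≈ 4.5671 minutes.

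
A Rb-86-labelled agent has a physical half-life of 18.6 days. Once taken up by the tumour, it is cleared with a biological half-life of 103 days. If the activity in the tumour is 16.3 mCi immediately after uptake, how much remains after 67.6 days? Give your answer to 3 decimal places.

0.833 mCi

1/t_eff = 1/t_phys + 1/t_biol = 1/18.6 + 1/103 = 0.063472 per day.
t_eff = 18.6 × 103 / (18.6 + 103) ≈ 15.755 days.
Remaining = 16.3 × (1/2)^(67.6/15.755) = 16.3 × (1/2)^4.2907 ≈ 0.83282 mCi.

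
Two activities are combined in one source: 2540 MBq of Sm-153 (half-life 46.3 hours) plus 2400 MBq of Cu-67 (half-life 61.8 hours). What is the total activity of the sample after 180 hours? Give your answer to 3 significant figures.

490 MBq

Sm-153: 2540 × (1/2)^(180/46.3) = 2540 × (1/2)^3.8877 ≈ 171.6 MBq.
Cu-67: 2400 × (1/2)^(180/61.8) = 2400 × (1/2)^2.9126 ≈ 318.73 MBq.
Total = 171.6 + 318.73 ≈ 490.33 MBq.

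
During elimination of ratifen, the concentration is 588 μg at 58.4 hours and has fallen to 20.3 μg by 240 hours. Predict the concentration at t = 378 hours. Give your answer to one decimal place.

1.6 μg

Over Δt = 240 − 58.4 = 181.6 hours, the level fell by a factor of 588/20.3 ≈ 28.966.
n = log₂(28.966) ≈ 4.8563 half-lives, so t½ = 181.6/4.8563 ≈ 37.395 hours.
From t = 240 to t = 378: 20.3 × (1/2)^((378−240)/37.395) ≈ 1.5725 μg.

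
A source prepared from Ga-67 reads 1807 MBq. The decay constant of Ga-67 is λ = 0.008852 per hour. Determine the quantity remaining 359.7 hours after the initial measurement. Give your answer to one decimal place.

t½ = ln 2 / λ = 0.69315 / 0.008852 ≈ 78.304 hours.
Number of half-lives: n = 359.7/78.304 ≈ 4.5936.
Remaining = 1807 × (1/2)^4.5936 = 1807 × 0.041417 ≈ 74.84 MBq.

74.8 MBq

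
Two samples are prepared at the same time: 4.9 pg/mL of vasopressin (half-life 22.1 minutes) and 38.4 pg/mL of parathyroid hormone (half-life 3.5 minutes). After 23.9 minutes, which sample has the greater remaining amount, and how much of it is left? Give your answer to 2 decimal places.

vasopressin: 4.9 × (1/2)^1.0814 ≈ 2.3155 pg/mL.
parathyroid hormone: 38.4 × (1/2)^6.8286 ≈ 0.33785 pg/mL.
Vasopressin has more remaining, at ≈ 2.3155 pg/mL.

vasopressin, 2.32 pg/mL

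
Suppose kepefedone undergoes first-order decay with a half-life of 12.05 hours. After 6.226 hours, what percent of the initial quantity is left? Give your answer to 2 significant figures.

70%

n = 6.226/12.05 ≈ 0.51668 half-lives.
Fraction remaining = (1/2)^0.51668 ≈ 0.69898, i.e. 69.898%.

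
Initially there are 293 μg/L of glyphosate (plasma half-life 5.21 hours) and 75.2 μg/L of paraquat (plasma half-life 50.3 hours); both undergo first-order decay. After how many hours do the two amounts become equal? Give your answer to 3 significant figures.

Set 293·(1/2)^(t/5.21) = 75.2·(1/2)^(t/50.3).
Taking log₂: log₂(293/75.2) = t·(1/5.21 − 1/50.3).
log₂(3.8963) = 1.9621; 1/5.21 − 1/50.3 = 0.17206.
t = 1.9621 / 0.17206 ≈ 11.404 hours.

11.4 hours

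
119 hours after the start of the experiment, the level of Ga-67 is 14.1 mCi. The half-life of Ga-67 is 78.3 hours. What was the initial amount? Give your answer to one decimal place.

Number of half-lives elapsed: n = 119/78.3 ≈ 1.5198.
A₀ = A × 2^n = 14.1 × 2^1.5198 = 14.1 × 2.8675 ≈ 40.432 mCi.

40.4 mCi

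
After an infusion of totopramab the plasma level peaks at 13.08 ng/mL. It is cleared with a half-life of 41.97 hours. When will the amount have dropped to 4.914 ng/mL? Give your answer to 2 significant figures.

Fraction remaining = 4.914/13.08 ≈ 0.37569.
n = log₂(13.08/4.914) = ln(2.6618)/ln 2 ≈ 1.4124 half-lives.
t = n × t½ = 1.4124 × 41.97 ≈ 59.278 hours.

59 hours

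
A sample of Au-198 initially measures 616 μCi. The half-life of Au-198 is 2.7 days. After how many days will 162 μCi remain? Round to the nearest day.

5 days

Fraction remaining = 162/616 ≈ 0.26299.
n = log₂(616/162) = ln(3.8025)/ln 2 ≈ 1.9269 half-lives.
t = n × t½ = 1.9269 × 2.7 ≈ 5.2027 days.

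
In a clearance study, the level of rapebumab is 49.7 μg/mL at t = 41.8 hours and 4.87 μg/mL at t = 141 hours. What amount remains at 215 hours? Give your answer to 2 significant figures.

Over Δt = 141 − 41.8 = 99.2 hours, the level fell by a factor of 49.7/4.87 ≈ 10.205.
n = log₂(10.205) ≈ 3.3513 half-lives, so t½ = 99.2/3.3513 ≈ 29.601 hours.
From t = 141 to t = 215: 4.87 × (1/2)^((215−141)/29.601) ≈ 0.86095 μg/mL.

0.86 μg/mL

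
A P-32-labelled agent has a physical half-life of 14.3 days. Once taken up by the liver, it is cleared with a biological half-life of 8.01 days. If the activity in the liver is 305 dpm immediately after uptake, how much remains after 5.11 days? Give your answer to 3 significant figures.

153 dpm

1/t_eff = 1/t_phys + 1/t_biol = 1/14.3 + 1/8.01 = 0.19477 per day.
t_eff = 14.3 × 8.01 / (14.3 + 8.01) ≈ 5.1342 days.
Remaining = 305 × (1/2)^(5.11/5.1342) = 305 × (1/2)^0.9953 ≈ 153 dpm.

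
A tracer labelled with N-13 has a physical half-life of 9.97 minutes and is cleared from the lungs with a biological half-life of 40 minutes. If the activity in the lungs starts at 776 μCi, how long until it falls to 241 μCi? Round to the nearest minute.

13 minutes

1/t_eff = 1/t_phys + 1/t_biol = 1/9.97 + 1/40 = 0.1253 per minute.
t_eff = 9.97 × 40 / (9.97 + 40) ≈ 7.9808 minutes.
n = log₂(776/241) ≈ 1.687; t = 1.687 × 7.9808 ≈ 13.464 minutes.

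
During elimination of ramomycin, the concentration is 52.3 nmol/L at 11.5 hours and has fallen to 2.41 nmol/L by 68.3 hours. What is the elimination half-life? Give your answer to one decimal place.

Over Δt = 68.3 − 11.5 = 56.8 hours, the level fell by a factor of 52.3/2.41 ≈ 21.701.
n = log₂(21.701) ≈ 4.4397 half-lives, so t½ = 56.8/4.4397 ≈ 12.794 hours.

12.8 hours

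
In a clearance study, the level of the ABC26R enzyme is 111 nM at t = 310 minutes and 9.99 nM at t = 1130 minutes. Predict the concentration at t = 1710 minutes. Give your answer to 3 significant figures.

Over Δt = 1130 − 310 = 820 minutes, the level fell by a factor of 111/9.99 ≈ 11.111.
n = log₂(11.111) ≈ 3.4739 half-lives, so t½ = 820/3.4739 ≈ 236.04 minutes.
From t = 1130 to t = 1710: 9.99 × (1/2)^((1710−1130)/236.04) ≈ 1.8192 nM.

1.82 nM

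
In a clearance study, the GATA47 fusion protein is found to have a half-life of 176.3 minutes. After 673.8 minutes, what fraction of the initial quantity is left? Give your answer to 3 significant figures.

n = 673.8/176.3 ≈ 3.8219 half-lives.
Fraction remaining = (1/2)^3.8219 ≈ 0.070712.

0.0707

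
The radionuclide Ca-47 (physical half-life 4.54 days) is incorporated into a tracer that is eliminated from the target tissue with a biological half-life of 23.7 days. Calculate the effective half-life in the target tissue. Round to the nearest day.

4 days

1/t_eff = 1/t_phys + 1/t_biol = 1/4.54 + 1/23.7 = 0.26246 per day.
t_eff = 4.54 × 23.7 / (4.54 + 23.7) ≈ 3.8101 days.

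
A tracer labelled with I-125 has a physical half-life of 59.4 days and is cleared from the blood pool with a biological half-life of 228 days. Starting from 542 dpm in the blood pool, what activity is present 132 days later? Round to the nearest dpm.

1/t_eff = 1/t_phys + 1/t_biol = 1/59.4 + 1/228 = 0.021221 per day.
t_eff = 59.4 × 228 / (59.4 + 228) ≈ 47.123 days.
Remaining = 542 × (1/2)^(132/47.123) = 542 × (1/2)^2.8012 ≈ 77.761 dpm.

78 dpm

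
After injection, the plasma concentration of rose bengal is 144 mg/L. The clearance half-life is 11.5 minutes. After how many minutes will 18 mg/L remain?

34.5 minutes

18/144 = 1/8, so 3 half-lives have elapsed.
t = 3 × 11.5 = 34.5 minutes.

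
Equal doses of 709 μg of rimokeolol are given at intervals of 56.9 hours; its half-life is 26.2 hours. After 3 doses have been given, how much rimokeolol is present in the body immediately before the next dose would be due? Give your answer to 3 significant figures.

The 3 doses were given 170.7, 113.8, 56.9 hours ago.
Total = 709·(1/2)^(170.7/26.2) + 709·(1/2)^(113.8/26.2) + 709·(1/2)^(56.9/26.2)
      = 7.751 + 34.924 + 157.36 ≈ 200.03 μg.

200 μg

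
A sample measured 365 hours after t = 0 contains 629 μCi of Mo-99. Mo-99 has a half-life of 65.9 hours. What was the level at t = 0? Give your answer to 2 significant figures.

Number of half-lives elapsed: n = 365/65.9 ≈ 5.5387.
A₀ = A × 2^n = 629 × 2^5.5387 = 629 × 46.485 ≈ 29239 μCi.

29000 μCi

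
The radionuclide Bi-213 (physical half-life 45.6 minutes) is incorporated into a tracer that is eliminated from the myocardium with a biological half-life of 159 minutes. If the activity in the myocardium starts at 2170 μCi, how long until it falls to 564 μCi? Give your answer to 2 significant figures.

1/t_eff = 1/t_phys + 1/t_biol = 1/45.6 + 1/159 = 0.028219 per minute.
t_eff = 45.6 × 159 / (45.6 + 159) ≈ 35.437 minutes.
n = log₂(2170/564) ≈ 1.9439; t = 1.9439 × 35.437 ≈ 68.887 minutes.

69 minutes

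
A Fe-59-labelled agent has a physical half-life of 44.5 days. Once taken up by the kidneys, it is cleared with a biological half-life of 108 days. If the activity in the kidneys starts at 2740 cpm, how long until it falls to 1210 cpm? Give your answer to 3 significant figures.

37.2 days

1/t_eff = 1/t_phys + 1/t_biol = 1/44.5 + 1/108 = 0.031731 per day.
t_eff = 44.5 × 108 / (44.5 + 108) ≈ 31.515 days.
n = log₂(2740/1210) ≈ 1.1792; t = 1.1792 × 31.515 ≈ 37.161 days.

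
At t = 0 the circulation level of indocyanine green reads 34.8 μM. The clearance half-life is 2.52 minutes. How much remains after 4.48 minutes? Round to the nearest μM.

Number of half-lives: n = 4.48/2.52 ≈ 1.7778.
Remaining = 34.8 × (1/2)^1.7778 = 34.8 × 0.29163 ≈ 10.149 μM.

10 μM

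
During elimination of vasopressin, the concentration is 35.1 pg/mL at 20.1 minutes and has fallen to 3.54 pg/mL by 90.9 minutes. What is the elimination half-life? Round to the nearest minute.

21 minutes

Over Δt = 90.9 − 20.1 = 70.8 minutes, the level fell by a factor of 35.1/3.54 ≈ 9.9153.
n = log₂(9.9153) ≈ 3.3096 half-lives, so t½ = 70.8/3.3096 ≈ 21.392 minutes.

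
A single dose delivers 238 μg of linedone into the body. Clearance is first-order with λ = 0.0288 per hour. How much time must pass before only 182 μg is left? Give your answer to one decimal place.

9.3 hours

t½ = ln 2 / λ = 0.69315 / 0.0288 ≈ 24.068 hours.
Fraction remaining = 182/238 ≈ 0.76471.
n = log₂(238/182) = ln(1.3077)/ln 2 ≈ 0.38702 half-lives.
t = n × t½ = 0.38702 × 24.068 ≈ 9.3147 hours.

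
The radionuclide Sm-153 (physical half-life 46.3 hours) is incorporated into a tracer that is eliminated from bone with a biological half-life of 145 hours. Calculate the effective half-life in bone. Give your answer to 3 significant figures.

35.1 hours

1/t_eff = 1/t_phys + 1/t_biol = 1/46.3 + 1/145 = 0.028495 per hour.
t_eff = 46.3 × 145 / (46.3 + 145) ≈ 35.094 hours.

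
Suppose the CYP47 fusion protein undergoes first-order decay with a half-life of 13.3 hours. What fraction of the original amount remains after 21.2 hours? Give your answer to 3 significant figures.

n = 21.2/13.3 ≈ 1.594 half-lives.
Fraction remaining = (1/2)^1.594 ≈ 0.33126.

0.331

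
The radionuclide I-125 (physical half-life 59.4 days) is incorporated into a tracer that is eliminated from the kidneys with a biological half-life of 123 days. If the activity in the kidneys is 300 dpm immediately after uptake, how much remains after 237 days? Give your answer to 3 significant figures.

1/t_eff = 1/t_phys + 1/t_biol = 1/59.4 + 1/123 = 0.024965 per day.
t_eff = 59.4 × 123 / (59.4 + 123) ≈ 40.056 days.
Remaining = 300 × (1/2)^(237/40.056) = 300 × (1/2)^5.9167 ≈ 4.966 dpm.

4.97 dpm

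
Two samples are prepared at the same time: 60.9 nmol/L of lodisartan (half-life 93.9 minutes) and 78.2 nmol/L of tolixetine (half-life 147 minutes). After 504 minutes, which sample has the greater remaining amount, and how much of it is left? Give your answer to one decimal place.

tolixetine, 7.3 nmol/L

lodisartan: 60.9 × (1/2)^5.3674 ≈ 1.4752 nmol/L.
tolixetine: 78.2 × (1/2)^3.4286 ≈ 7.2628 nmol/L.
Tolixetine has more remaining, at ≈ 7.2628 nmol/L.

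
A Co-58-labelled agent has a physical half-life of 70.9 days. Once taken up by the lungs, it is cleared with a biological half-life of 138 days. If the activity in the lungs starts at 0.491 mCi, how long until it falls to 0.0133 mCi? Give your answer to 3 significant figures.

244 days

1/t_eff = 1/t_phys + 1/t_biol = 1/70.9 + 1/138 = 0.021351 per day.
t_eff = 70.9 × 138 / (70.9 + 138) ≈ 46.837 days.
n = log₂(0.491/0.0133) ≈ 5.2062; t = 5.2062 × 46.837 ≈ 243.84 days.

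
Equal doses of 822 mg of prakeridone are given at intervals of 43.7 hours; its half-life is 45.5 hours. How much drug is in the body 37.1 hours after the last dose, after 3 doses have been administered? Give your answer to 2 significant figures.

The 3 doses were given 124.5, 80.8, 37.1 hours ago.
Total = 822·(1/2)^(124.5/45.5) + 822·(1/2)^(80.8/45.5) + 822·(1/2)^(37.1/45.5)
      = 123.36 + 240.05 + 467.11 ≈ 830.51 mg.

830 mg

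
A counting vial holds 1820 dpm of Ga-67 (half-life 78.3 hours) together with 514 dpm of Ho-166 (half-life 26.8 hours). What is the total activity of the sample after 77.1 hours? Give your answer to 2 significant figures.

990 dpm

Ga-67: 1820 × (1/2)^(77.1/78.3) = 1820 × (1/2)^0.98467 ≈ 919.72 dpm.
Ho-166: 514 × (1/2)^(77.1/26.8) = 514 × (1/2)^2.8769 ≈ 69.975 dpm.
Total = 919.72 + 69.975 ≈ 989.69 dpm.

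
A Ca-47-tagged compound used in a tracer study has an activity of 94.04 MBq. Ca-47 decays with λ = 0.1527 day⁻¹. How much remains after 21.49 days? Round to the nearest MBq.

t½ = ln 2 / λ = 0.69315 / 0.1527 ≈ 4.5393 days.
Number of half-lives: n = 21.49/4.5393 ≈ 4.7342.
Remaining = 94.04 × (1/2)^4.7342 = 94.04 × 0.037571 ≈ 3.5332 MBq.

4 MBq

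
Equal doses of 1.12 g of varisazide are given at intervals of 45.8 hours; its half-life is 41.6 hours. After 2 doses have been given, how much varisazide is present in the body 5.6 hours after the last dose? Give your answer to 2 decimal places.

1.50 g

The 2 doses were given 51.4, 5.6 hours ago.
Total = 1.12·(1/2)^(51.4/41.6) + 1.12·(1/2)^(5.6/41.6)
      = 0.47563 + 1.0202 ≈ 1.4959 g.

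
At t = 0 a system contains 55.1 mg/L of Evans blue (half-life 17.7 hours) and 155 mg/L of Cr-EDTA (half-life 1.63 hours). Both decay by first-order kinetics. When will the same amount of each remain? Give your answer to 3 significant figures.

2.68 hours

Set 55.1·(1/2)^(t/17.7) = 155·(1/2)^(t/1.63).
Taking log₂: log₂(55.1/155) = t·(1/17.7 − 1/1.63).
log₂(0.35548) = -1.4921; 1/17.7 − 1/1.63 = -0.557.
t = -1.4921 / -0.557 ≈ 2.6789 hours.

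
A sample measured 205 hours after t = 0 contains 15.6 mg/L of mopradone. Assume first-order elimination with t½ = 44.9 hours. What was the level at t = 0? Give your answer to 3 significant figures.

Number of half-lives elapsed: n = 205/44.9 ≈ 4.5657.
A₀ = A × 2^n = 15.6 × 2^4.5657 = 15.6 × 23.682 ≈ 369.43 mg/L.

369 mg/L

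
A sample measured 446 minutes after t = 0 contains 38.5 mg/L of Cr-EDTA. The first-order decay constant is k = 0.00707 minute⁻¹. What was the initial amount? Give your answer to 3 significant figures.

901 mg/L

t½ = ln 2 / k = 0.69315 / 0.00707 ≈ 98.041 minutes.
Number of half-lives elapsed: n = 446/98.041 ≈ 4.5491.
A₀ = A × 2^n = 38.5 × 2^4.5491 = 38.5 × 23.411 ≈ 901.34 mg/L.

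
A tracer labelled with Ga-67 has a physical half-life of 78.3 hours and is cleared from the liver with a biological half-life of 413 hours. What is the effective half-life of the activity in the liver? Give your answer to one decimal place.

1/t_eff = 1/t_phys + 1/t_biol = 1/78.3 + 1/413 = 0.015193 per hour.
t_eff = 78.3 × 413 / (78.3 + 413) ≈ 65.821 hours.

65.8 hours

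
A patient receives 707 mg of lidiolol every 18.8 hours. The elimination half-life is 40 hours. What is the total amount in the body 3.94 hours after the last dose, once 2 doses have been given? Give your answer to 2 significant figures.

The 2 doses were given 22.74, 3.94 hours ago.
Total = 707·(1/2)^(22.74/40) + 707·(1/2)^(3.94/40)
      = 476.74 + 660.34 ≈ 1137.1 mg.

1100 mg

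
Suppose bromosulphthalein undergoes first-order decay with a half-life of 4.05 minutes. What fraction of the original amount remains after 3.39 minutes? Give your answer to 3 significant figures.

n = 3.39/4.05 ≈ 0.83704 half-lives.
Fraction remaining = (1/2)^0.83704 ≈ 0.55979.

0.560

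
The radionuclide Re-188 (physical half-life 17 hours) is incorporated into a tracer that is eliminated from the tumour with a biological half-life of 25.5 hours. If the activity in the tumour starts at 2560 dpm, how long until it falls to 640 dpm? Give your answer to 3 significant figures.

20.4 hours

1/t_eff = 1/t_phys + 1/t_biol = 1/17 + 1/25.5 = 0.098039 per hour.
t_eff = 17 × 25.5 / (17 + 25.5) ≈ 10.2 hours.
n = log₂(2560/640) ≈ 2; t = 2 × 10.2 ≈ 20.4 hours.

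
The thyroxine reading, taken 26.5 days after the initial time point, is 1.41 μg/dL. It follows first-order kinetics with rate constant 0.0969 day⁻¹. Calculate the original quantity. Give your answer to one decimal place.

t½ = ln 2 / k = 0.69315 / 0.0969 ≈ 7.1532 days.
Number of half-lives elapsed: n = 26.5/7.1532 ≈ 3.7046.
A₀ = A × 2^n = 1.41 × 2^3.7046 = 1.41 × 13.038 ≈ 18.383 μg/dL.

18.4 μg/dL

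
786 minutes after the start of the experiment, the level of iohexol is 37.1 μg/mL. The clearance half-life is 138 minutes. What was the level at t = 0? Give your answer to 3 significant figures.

Number of half-lives elapsed: n = 786/138 ≈ 5.6957.
A₀ = A × 2^n = 37.1 × 2^5.6957 = 37.1 × 51.828 ≈ 1922.8 μg/mL.

1920 μg/mL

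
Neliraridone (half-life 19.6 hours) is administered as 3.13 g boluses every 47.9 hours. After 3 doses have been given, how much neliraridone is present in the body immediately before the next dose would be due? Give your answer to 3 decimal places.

The 3 doses were given 143.7, 95.8, 47.9 hours ago.
Total = 3.13·(1/2)^(143.7/19.6) + 3.13·(1/2)^(95.8/19.6) + 3.13·(1/2)^(47.9/19.6)
      = 0.019431 + 0.10573 + 0.57526 ≈ 0.70042 g.

0.700 g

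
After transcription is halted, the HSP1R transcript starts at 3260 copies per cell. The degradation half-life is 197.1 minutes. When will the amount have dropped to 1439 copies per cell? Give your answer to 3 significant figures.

Fraction remaining = 1439/3260 ≈ 0.44141.
n = log₂(3260/1439) = ln(2.2655)/ln 2 ≈ 1.1798 half-lives.
t = n × t½ = 1.1798 × 197.1 ≈ 232.54 minutes.

233 minutes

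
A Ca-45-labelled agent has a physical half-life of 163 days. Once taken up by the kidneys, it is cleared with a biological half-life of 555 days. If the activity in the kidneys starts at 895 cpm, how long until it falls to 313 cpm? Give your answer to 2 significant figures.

1/t_eff = 1/t_phys + 1/t_biol = 1/163 + 1/555 = 0.0079368 per day.
t_eff = 163 × 555 / (163 + 555) ≈ 126 days.
n = log₂(895/313) ≈ 1.5157; t = 1.5157 × 126 ≈ 190.98 days.

190 days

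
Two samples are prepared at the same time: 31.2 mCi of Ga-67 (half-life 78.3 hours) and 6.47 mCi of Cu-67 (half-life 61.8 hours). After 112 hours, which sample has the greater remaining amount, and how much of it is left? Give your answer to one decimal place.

Ga-67: 31.2 × (1/2)^1.4304 ≈ 11.576 mCi.
Cu-67: 6.47 × (1/2)^1.8123 ≈ 1.8422 mCi.
Ga-67 has more remaining, at ≈ 11.576 mCi.

Ga-67, 11.6 mCi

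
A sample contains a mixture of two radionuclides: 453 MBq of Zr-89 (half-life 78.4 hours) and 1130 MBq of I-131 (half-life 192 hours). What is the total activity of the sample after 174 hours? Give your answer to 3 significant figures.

Zr-89: 453 × (1/2)^(174/78.4) = 453 × (1/2)^2.2194 ≈ 97.274 MBq.
I-131: 1130 × (1/2)^(174/192) = 1130 × (1/2)^0.90625 ≈ 602.93 MBq.
Total = 97.274 + 602.93 ≈ 700.21 MBq.

700 MBq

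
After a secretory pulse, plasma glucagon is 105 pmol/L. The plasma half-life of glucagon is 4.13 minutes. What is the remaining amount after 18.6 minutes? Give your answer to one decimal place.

Number of half-lives: n = 18.6/4.13 ≈ 4.5036.
Remaining = 105 × (1/2)^4.5036 = 105 × 0.044083 ≈ 4.6287 pmol/L.

4.6 pmol/L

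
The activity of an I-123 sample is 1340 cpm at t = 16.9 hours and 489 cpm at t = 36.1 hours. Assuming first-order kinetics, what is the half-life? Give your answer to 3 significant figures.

Over Δt = 36.1 − 16.9 = 19.2 hours, the level fell by a factor of 1340/489 ≈ 2.7403.
n = log₂(2.7403) ≈ 1.4543 half-lives, so t½ = 19.2/1.4543 ≈ 13.202 hours.

13.2 hours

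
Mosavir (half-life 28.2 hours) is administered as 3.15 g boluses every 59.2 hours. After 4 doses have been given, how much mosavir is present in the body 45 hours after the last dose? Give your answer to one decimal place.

The 4 doses were given 222.6, 163.4, 104.2, 45 hours ago.
Total = 3.15·(1/2)^(222.6/28.2) + 3.15·(1/2)^(163.4/28.2) + 3.15·(1/2)^(104.2/28.2) + 3.15·(1/2)^(45/28.2)
      = 0.013246 + 0.05676 + 0.24322 + 1.0422 ≈ 1.3554 g.

1.4 g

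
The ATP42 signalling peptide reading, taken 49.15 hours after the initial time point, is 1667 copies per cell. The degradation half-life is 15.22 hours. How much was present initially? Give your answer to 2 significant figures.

Number of half-lives elapsed: n = 49.15/15.22 ≈ 3.2293.
A₀ = A × 2^n = 1667 × 2^3.2293 = 1667 × 9.3782 ≈ 15633 copies per cell.

16000 copies per cell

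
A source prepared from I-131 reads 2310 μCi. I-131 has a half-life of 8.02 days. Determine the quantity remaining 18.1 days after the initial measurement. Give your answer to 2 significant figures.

480 μCi

Number of half-lives: n = 18.1/8.02 ≈ 2.2569.
Remaining = 2310 × (1/2)^2.2569 = 2310 × 0.20923 ≈ 483.31 μCi.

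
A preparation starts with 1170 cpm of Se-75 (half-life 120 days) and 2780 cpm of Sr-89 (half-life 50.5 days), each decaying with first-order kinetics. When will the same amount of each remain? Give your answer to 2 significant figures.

110 days

Set 1170·(1/2)^(t/120) = 2780·(1/2)^(t/50.5).
Taking log₂: log₂(1170/2780) = t·(1/120 − 1/50.5).
log₂(0.42086) = -1.2486; 1/120 − 1/50.5 = -0.011469.
t = -1.2486 / -0.011469 ≈ 108.87 days.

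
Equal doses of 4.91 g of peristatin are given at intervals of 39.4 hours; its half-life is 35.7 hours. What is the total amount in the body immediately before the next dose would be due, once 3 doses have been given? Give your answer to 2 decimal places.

The 3 doses were given 118.2, 78.8, 39.4 hours ago.
Total = 4.91·(1/2)^(118.2/35.7) + 4.91·(1/2)^(78.8/35.7) + 4.91·(1/2)^(39.4/35.7)
      = 0.49476 + 1.0632 + 2.2848 ≈ 3.8428 g.

3.84 g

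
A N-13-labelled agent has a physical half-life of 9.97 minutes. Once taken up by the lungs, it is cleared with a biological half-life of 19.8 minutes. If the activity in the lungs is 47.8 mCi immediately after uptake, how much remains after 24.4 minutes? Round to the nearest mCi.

4 mCi

1/t_eff = 1/t_phys + 1/t_biol = 1/9.97 + 1/19.8 = 0.15081 per minute.
t_eff = 9.97 × 19.8 / (9.97 + 19.8) ≈ 6.631 minutes.
Remaining = 47.8 × (1/2)^(24.4/6.631) = 47.8 × (1/2)^3.6797 ≈ 3.7303 mCi.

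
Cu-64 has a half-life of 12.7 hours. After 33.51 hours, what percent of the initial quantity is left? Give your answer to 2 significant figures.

16%

n = 33.51/12.7 ≈ 2.6386 half-lives.
Fraction remaining = (1/2)^2.6386 ≈ 0.16059, i.e. 16.059%.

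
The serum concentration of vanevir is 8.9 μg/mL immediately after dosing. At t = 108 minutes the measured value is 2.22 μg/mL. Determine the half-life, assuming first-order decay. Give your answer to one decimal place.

A/A₀ = 2.22/8.9 ≈ 0.24944.
n = log₂(4.009) ≈ 2.0032 half-lives elapsed in 108 minutes.
t½ = 108/2.0032 ≈ 53.913 minutes.

53.9 minutes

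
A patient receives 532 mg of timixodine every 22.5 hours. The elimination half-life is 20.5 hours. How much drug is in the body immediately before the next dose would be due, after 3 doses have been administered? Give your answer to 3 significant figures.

419 mg

The 3 doses were given 67.5, 45, 22.5 hours ago.
Total = 532·(1/2)^(67.5/20.5) + 532·(1/2)^(45/20.5) + 532·(1/2)^(22.5/20.5)
      = 54.289 + 116.18 + 248.61 ≈ 419.07 mg.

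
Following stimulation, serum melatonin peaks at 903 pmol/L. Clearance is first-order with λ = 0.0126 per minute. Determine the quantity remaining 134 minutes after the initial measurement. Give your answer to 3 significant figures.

t½ = ln 2 / λ = 0.69315 / 0.0126 ≈ 55.012 minutes.
Number of half-lives: n = 134/55.012 ≈ 2.4358.
Remaining = 903 × (1/2)^2.4358 = 903 × 0.18481 ≈ 166.89 pmol/L.

167 pmol/L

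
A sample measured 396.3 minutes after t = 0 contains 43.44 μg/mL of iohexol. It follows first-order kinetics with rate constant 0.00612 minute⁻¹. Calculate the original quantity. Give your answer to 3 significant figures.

491 μg/mL

t½ = ln 2 / k = 0.69315 / 0.00612 ≈ 113.26 minutes.
Number of half-lives elapsed: n = 396.3/113.26 ≈ 3.499.
A₀ = A × 2^n = 43.44 × 2^3.499 = 43.44 × 11.306 ≈ 491.14 μg/mL.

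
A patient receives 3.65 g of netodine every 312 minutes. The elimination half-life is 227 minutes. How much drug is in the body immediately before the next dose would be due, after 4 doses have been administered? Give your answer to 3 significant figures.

2.24 g

The 4 doses were given 1248, 936, 624, 312 minutes ago.
Total = 3.65·(1/2)^(1248/227) + 3.65·(1/2)^(936/227) + 3.65·(1/2)^(624/227) + 3.65·(1/2)^(312/227)
      = 0.080778 + 0.20943 + 0.54299 + 1.4078 ≈ 2.241 g.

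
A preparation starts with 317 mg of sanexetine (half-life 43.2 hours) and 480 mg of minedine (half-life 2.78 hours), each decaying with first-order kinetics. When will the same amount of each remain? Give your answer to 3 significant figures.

1.78 hours

Set 317·(1/2)^(t/43.2) = 480·(1/2)^(t/2.78).
Taking log₂: log₂(317/480) = t·(1/43.2 − 1/2.78).
log₂(0.66042) = -0.59855; 1/43.2 − 1/2.78 = -0.33656.
t = -0.59855 / -0.33656 ≈ 1.7784 hours.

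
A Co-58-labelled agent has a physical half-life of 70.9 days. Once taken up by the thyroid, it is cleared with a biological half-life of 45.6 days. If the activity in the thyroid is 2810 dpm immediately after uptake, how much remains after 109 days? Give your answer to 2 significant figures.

1/t_eff = 1/t_phys + 1/t_biol = 1/70.9 + 1/45.6 = 0.036034 per day.
t_eff = 70.9 × 45.6 / (70.9 + 45.6) ≈ 27.751 days.
Remaining = 2810 × (1/2)^(109/27.751) = 2810 × (1/2)^3.9277 ≈ 184.65 dpm.

180 dpm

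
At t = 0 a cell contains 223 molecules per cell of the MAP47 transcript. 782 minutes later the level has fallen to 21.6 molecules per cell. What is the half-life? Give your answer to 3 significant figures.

A/A₀ = 21.6/223 ≈ 0.096861.
n = log₂(10.324) ≈ 3.3679 half-lives elapsed in 782 minutes.
t½ = 782/3.3679 ≈ 232.19 minutes.

232 minutes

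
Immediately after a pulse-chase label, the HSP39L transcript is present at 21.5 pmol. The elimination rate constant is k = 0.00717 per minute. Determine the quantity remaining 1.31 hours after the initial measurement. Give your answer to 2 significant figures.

t½ = ln 2 / k = 0.69315 / 0.00717 ≈ 96.673 minutes.
Convert the elapsed time: 1.31 hours = 78.6 minutes.
Number of half-lives: n = 78.6/96.673 ≈ 0.81305.
Remaining = 21.5 × (1/2)^0.81305 = 21.5 × 0.56918 ≈ 12.237 pmol.

12 pmol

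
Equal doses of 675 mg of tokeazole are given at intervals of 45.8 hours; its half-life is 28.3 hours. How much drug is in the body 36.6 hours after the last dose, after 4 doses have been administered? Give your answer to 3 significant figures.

The 4 doses were given 174, 128.2, 82.4, 36.6 hours ago.
Total = 675·(1/2)^(174/28.3) + 675·(1/2)^(128.2/28.3) + 675·(1/2)^(82.4/28.3) + 675·(1/2)^(36.6/28.3)
      = 9.5159 + 29.216 + 89.703 + 275.41 ≈ 403.85 mg.

404 mg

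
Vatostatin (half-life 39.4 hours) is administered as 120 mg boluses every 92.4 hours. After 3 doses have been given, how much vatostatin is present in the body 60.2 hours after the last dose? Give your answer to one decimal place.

51.4 mg

The 3 doses were given 245, 152.6, 60.2 hours ago.
Total = 120·(1/2)^(245/39.4) + 120·(1/2)^(152.6/39.4) + 120·(1/2)^(60.2/39.4)
      = 1.6117 + 8.1896 + 41.613 ≈ 51.415 mg.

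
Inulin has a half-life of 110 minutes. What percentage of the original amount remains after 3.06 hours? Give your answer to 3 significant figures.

31.4%

3.06 hours = 183.6 minutes.
n = 183.6/110 ≈ 1.6691 half-lives.
Fraction remaining = (1/2)^1.6691 ≈ 0.31445, i.e. 31.445%.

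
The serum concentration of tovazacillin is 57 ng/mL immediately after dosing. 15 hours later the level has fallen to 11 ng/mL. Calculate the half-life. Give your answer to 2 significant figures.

6.3 hours

A/A₀ = 11/57 ≈ 0.19298.
n = log₂(5.1818) ≈ 2.3735 half-lives elapsed in 15 hours.
t½ = 15/2.3735 ≈ 6.3199 hours.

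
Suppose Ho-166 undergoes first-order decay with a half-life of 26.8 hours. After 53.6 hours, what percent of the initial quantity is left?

n = 53.6/26.8 ≈ 2 half-lives.
Fraction remaining = (1/2)^2 ≈ 0.25, i.e. 25%.

25%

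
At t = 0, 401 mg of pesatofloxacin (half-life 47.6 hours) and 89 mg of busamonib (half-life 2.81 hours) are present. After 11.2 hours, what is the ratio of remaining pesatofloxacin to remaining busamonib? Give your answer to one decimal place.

pesatofloxacin: 401 × (1/2)^(11.2/47.6) = 401 × (1/2)^0.23529 ≈ 340.65 mg.
busamonib: 89 × (1/2)^(11.2/2.81) = 89 × (1/2)^3.9858 ≈ 5.6177 mg.
Ratio ≈ 340.65 / 5.6177 ≈ 60.64.

60.6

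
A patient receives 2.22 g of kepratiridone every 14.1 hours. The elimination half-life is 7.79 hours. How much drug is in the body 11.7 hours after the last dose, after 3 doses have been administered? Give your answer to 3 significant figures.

1.07 g

The 3 doses were given 39.9, 25.8, 11.7 hours ago.
Total = 2.22·(1/2)^(39.9/7.79) + 2.22·(1/2)^(25.8/7.79) + 2.22·(1/2)^(11.7/7.79)
      = 0.063752 + 0.22354 + 0.78384 ≈ 1.0711 g.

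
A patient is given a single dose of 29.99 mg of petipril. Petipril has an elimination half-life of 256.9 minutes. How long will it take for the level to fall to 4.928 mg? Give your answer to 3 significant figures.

Fraction remaining = 4.928/29.99 ≈ 0.16432.
n = log₂(29.99/4.928) = ln(6.0856)/ln 2 ≈ 2.6054 half-lives.
t = n × t½ = 2.6054 × 256.9 ≈ 669.33 minutes.

669 minutes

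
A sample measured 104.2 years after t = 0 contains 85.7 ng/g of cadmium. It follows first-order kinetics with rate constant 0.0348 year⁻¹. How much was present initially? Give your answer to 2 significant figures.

t½ = ln 2 / λ = 0.69315 / 0.0348 ≈ 19.918 years.
Number of half-lives elapsed: n = 104.2/19.918 ≈ 5.2314.
A₀ = A × 2^n = 85.7 × 2^5.2314 = 85.7 × 37.568 ≈ 3219.6 ng/g.

3200 ng/g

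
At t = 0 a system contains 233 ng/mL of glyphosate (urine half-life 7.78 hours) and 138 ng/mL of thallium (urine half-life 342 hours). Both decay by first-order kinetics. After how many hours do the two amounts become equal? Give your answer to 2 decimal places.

Set 233·(1/2)^(t/7.78) = 138·(1/2)^(t/342).
Taking log₂: log₂(233/138) = t·(1/7.78 − 1/342).
log₂(1.6884) = 0.75566; 1/7.78 − 1/342 = 0.12561.
t = 0.75566 / 0.12561 ≈ 6.0159 hours.

6.02 hours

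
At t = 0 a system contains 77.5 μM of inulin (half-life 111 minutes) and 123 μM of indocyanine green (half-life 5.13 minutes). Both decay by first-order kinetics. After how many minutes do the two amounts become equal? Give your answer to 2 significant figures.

3.6 minutes

Set 77.5·(1/2)^(t/111) = 123·(1/2)^(t/5.13).
Taking log₂: log₂(77.5/123) = t·(1/111 − 1/5.13).
log₂(0.63008) = -0.66639; 1/111 − 1/5.13 = -0.18592.
t = -0.66639 / -0.18592 ≈ 3.5842 minutes.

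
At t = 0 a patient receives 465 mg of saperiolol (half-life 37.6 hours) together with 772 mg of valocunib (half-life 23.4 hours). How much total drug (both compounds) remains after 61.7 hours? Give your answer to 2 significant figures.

saperiolol: 465 × (1/2)^(61.7/37.6) = 465 × (1/2)^1.641 ≈ 149.1 mg.
valocunib: 772 × (1/2)^(61.7/23.4) = 772 × (1/2)^2.6368 ≈ 124.13 mg.
Total = 149.1 + 124.13 ≈ 273.23 mg.

270 mg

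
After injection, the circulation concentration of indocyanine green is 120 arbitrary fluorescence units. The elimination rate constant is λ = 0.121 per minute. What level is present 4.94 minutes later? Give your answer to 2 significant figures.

t½ = ln 2 / λ = 0.69315 / 0.121 ≈ 5.7285 minutes.
Number of half-lives: n = 4.94/5.7285 ≈ 0.86236.
Remaining = 120 × (1/2)^0.86236 = 120 × 0.55005 ≈ 66.006 arbitrary fluorescence units.

66 arbitrary fluorescence units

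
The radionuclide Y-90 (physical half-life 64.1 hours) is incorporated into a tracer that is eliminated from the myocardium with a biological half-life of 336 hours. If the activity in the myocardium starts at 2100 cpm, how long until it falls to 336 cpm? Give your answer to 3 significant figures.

1/t_eff = 1/t_phys + 1/t_biol = 1/64.1 + 1/336 = 0.018577 per hour.
t_eff = 64.1 × 336 / (64.1 + 336) ≈ 53.831 hours.
n = log₂(2100/336) ≈ 2.6439; t = 2.6439 × 53.831 ≈ 142.32 hours.

142 hours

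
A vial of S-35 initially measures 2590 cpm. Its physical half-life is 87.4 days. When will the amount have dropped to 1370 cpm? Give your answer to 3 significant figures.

Fraction remaining = 1370/2590 ≈ 0.52896.
n = log₂(2590/1370) = ln(1.8905)/ln 2 ≈ 0.91878 half-lives.
t = n × t½ = 0.91878 × 87.4 ≈ 80.301 days.

80.3 days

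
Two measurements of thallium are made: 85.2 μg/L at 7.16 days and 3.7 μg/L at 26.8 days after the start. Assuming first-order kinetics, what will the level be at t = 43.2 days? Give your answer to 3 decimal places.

0.270 μg/L

Over Δt = 26.8 − 7.16 = 19.64 days, the level fell by a factor of 85.2/3.7 ≈ 23.027.
n = log₂(23.027) ≈ 4.5253 half-lives, so t½ = 19.64/4.5253 ≈ 4.3401 days.
From t = 26.8 to t = 43.2: 3.7 × (1/2)^((43.2−26.8)/4.3401) ≈ 0.26958 μg/L.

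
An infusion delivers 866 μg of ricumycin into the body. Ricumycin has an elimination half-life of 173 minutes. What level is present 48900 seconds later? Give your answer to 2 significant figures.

Convert the elapsed time: 48900 seconds = 815 minutes.
Number of half-lives: n = 815/173 ≈ 4.711.
Remaining = 866 × (1/2)^4.711 = 866 × 0.038181 ≈ 33.065 μg.

33 μg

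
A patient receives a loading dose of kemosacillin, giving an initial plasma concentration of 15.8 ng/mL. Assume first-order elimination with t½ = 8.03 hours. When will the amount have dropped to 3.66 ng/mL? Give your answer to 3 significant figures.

Fraction remaining = 3.66/15.8 ≈ 0.23165.
n = log₂(15.8/3.66) = ln(4.3169)/ln 2 ≈ 2.11 half-lives.
t = n × t½ = 2.11 × 8.03 ≈ 16.943 hours.

16.9 hours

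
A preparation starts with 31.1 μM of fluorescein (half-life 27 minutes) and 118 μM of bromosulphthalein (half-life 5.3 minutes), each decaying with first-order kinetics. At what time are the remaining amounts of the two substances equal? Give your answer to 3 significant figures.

12.7 minutes

Set 31.1·(1/2)^(t/27) = 118·(1/2)^(t/5.3).
Taking log₂: log₂(31.1/118) = t·(1/27 − 1/5.3).
log₂(0.26356) = -1.9238; 1/27 − 1/5.3 = -0.15164.
t = -1.9238 / -0.15164 ≈ 12.686 minutes.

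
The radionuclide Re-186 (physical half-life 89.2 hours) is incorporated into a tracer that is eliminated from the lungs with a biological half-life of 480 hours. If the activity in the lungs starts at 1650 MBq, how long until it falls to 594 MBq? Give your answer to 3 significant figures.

111 hours

1/t_eff = 1/t_phys + 1/t_biol = 1/89.2 + 1/480 = 0.013294 per hour.
t_eff = 89.2 × 480 / (89.2 + 480) ≈ 75.221 hours.
n = log₂(1650/594) ≈ 1.4739; t = 1.4739 × 75.221 ≈ 110.87 hours.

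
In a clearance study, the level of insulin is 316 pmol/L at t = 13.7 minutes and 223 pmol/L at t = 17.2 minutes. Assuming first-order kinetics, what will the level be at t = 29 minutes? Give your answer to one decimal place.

68.9 pmol/L

Over Δt = 17.2 − 13.7 = 3.5 minutes, the level fell by a factor of 316/223 ≈ 1.417.
n = log₂(1.417) ≈ 0.50288 half-lives, so t½ = 3.5/0.50288 ≈ 6.9599 minutes.
From t = 17.2 to t = 29: 223 × (1/2)^((29−17.2)/6.9599) ≈ 68.854 pmol/L.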